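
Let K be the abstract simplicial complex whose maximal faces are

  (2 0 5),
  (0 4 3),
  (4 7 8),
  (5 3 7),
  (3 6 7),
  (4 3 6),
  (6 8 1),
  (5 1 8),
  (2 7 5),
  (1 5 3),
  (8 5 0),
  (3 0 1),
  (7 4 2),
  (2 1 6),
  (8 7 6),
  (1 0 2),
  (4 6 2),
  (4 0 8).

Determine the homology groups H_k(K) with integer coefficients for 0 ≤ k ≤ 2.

Fix the vertex order 0 < 1 < 2 < 3 < 4 < 5 < 6 < 7 < 8 and write every simplex with vertices in increasing order. Then dim K = 2 and the simplices of K are:

  0-simplices (9): [0], [1], [2], [3], [4], [5], [6], [7], [8]
  1-simplices (27): (27 of them)
  2-simplices (18): [0,1,2], [0,1,3], [0,2,5], [0,3,4], [0,4,8], [0,5,8], [1,2,6], [1,3,5], [1,5,8], [1,6,8], [2,4,6], [2,4,7], [2,5,7], [3,4,6], [3,5,7], [3,6,7], [4,7,8], [6,7,8]

Hence C_0 ≅ Z^9, C_1 ≅ Z^27, C_2 ≅ Z^18.

∂_1: C_1 → C_0 is given by ∂[p,q] = [q] − [p]. For instance
  ∂[1,2] = [2] − [1].
This gives a 9×27 integer matrix of rank 8; reducing to Smith normal form yields diagonal entries (1,1,1,1,1,1,1,1).

Boundary ∂_2: C_2 → C_1 sends each 2-simplex [p,q,r] to [q,r] − [p,r] + [p,q]. For instance
  ∂[1,3,5] = [3,5] − [1,5] + [1,3],
  ∂[0,5,8] = [5,8] − [0,8] + [0,5].
This gives a 27×18 integer matrix of rank 18; reducing to Smith normal form yields diagonal entries (1,1,1,1,1,1,1,1,1,1,1,1,1,1,1,1,1,2).

Reading off H_k = ker ∂_k / im ∂_{k+1}:

  H_0: rank C_0 − rank ∂_1 = 9 − 8 = 1, and the invariant factors of ∂_1 are all 1, so H_0 = Z.
  H_1: rank ker ∂_1 − rank ∂_2 = (27 − 8) − 18 = 1, and ∂_2 has invariant factor 2 > 1, so H_1 = Z ⊕ Z_2.
  H_2: rank ker ∂_2 − rank ∂_3 = (18 − 18) − 0 = 0, and there is no ∂_3, so H_2 = 0.

As a check, the Euler characteristic is 9 − 27 + 18 = 0, which agrees with 1 − 1 + 0 = 0.
(K is a triangulation of the Klein bottle.)

H_0 = Z,  H_1 = Z ⊕ Z_2,  H_2 = 0.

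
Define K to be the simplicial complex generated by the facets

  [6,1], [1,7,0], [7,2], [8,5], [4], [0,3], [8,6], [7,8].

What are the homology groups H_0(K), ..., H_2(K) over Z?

Take the total order 0 < 1 < 2 < 3 < 4 < 5 < 6 < 7 < 8 on the vertex set. Then K (dimension 2) consists of the simplices:

  0-simplices (9): [0], [1], [2], [3], [4], [5], [6], [7], [8]
  1-simplices (9): [0,1], [0,3], [0,7], [1,6], [1,7], [2,7], [5,8], [6,8], [7,8]
  2-simplices (1): [0,1,7]

giving chain groups C_0 ≅ Z^9, C_1 ≅ Z^9, C_2 ≅ Z^1.

∂_1: C_1 → C_0 is given by ∂[p,q] = [q] − [p]. For instance
  ∂[0,3] = [3] − [0].
This gives a 9×9 integer matrix of rank 7; reducing to Smith normal form yields diagonal entries (1,1,1,1,1,1,1).

The boundary map ∂_2: C_2 → C_1 acts by ∂[p,q,r] = [q,r] − [p,r] + [p,q]. For instance
  ∂[0,1,7] = [1,7] − [0,7] + [0,1].
The 9×1 boundary matrix has rank 1 and Smith normal form diag(1).

Now H_k = ker ∂_k / im ∂_{k+1}, so:

  H_0: rank C_0 − rank ∂_1 = 9 − 7 = 2, and the invariant factors of ∂_1 are all 1, so H_0 = Z^2.
  H_1: rank ker ∂_1 − rank ∂_2 = (9 − 7) − 1 = 1, and the invariant factors of ∂_2 are all 1, so H_1 = Z.
  H_2: rank ker ∂_2 − rank ∂_3 = (1 − 1) − 0 = 0, and there is no ∂_3, so H_2 = 0.

H_0 = Z^2,  H_1 = Z,  H_2 = 0.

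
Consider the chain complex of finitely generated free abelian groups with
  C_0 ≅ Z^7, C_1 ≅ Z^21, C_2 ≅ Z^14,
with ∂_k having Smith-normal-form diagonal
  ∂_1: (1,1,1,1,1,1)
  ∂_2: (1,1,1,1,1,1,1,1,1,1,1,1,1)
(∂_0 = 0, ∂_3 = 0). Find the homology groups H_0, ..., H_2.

H_0 ≅ Z,  H_1 ≅ Z^2,  H_2 ≅ Z.

H_0: b_0 = 7 − 0 − 6 = 1; torsion from ∂_1 factors > 1: none. So H_0 ≅ Z.
H_1: b_1 = 21 − 6 − 13 = 2; torsion from ∂_2 factors > 1: none. So H_1 ≅ Z^2.
H_2: b_2 = 14 − 13 − 0 = 1; torsion from ∂_3 factors > 1: none. So H_2 ≅ Z.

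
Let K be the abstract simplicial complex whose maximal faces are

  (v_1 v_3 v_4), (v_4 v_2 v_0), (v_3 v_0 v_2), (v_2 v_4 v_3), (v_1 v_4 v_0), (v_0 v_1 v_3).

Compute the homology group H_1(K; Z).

We work with the vertex ordering v_0 < v_1 < v_2 < v_3 < v_4. The simplices of K, each written with vertices in increasing order, are:

  0-simplices (5): [v_0], [v_1], [v_2], [v_3], [v_4]
  1-simplices (9): [v_0,v_1], [v_0,v_2], [v_0,v_3], [v_0,v_4], [v_1,v_3], [v_1,v_4], [v_2,v_3], [v_2,v_4], [v_3,v_4]
  2-simplices (6): [v_0,v_1,v_3], [v_0,v_1,v_4], [v_0,v_2,v_3], [v_0,v_2,v_4], [v_1,v_3,v_4], [v_2,v_3,v_4]

Hence C_0 ≅ Z^5, C_1 ≅ Z^9, C_2 ≅ Z^6.

∂_1: C_1 → C_0 sends each edge [p,q] (with p < q) to q − p.
The 5×9 boundary matrix has rank 4 and Smith normal form diag(1,1,1,1).

Boundary ∂_2: C_2 → C_1 acts by ∂[p,q,r] = [q,r] − [p,r] + [p,q]. For instance
  ∂[v_1,v_3,v_4] = [v_3,v_4] − [v_1,v_4] + [v_1,v_3],
  ∂[v_0,v_2,v_3] = [v_2,v_3] − [v_0,v_3] + [v_0,v_2].
As a 9×6 matrix over Z this has rank 5, with invariant factors (1,1,1,1,1).

Now H_k = ker ∂_k / im ∂_{k+1}, so:

  H_1: rank ker ∂_1 − rank ∂_2 = (9 − 4) − 5 = 0, and the invariant factors of ∂_2 are all 1, so H_1 ≅ 0.

H_1 ≅ 0.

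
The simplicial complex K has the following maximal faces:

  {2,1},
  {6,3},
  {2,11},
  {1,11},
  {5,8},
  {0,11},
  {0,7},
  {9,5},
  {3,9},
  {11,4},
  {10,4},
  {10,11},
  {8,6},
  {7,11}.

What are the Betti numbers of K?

Take the total order 0 < 1 < 2 < 3 < 4 < 5 < 6 < 7 < 8 < 9 < 10 < 11 on the vertex set. Then K (dimension 1) consists of the simplices:

  0-simplices (12): [0], [1], [2], [3], [4], [5], [6], [7], [8], [9], [10], [11]
  1-simplices (14): [0,7], [0,11], [1,2], [1,11], [2,11], [3,6], [3,9], [4,10], [4,11], [5,8], [5,9], [6,8], [7,11], [10,11]

giving chain groups C_0 ≅ Z^12, C_1 ≅ Z^14.

Boundary ∂_1: C_1 → C_0 is given by ∂[p,q] = [q] − [p]. For instance
  ∂[1,11] = [11] − [1].
As a 12×14 matrix over Z this has rank 10, with invariant factors (1,1,1,1,1,1,1,1,1,1).

Reading off H_k = ker ∂_k / im ∂_{k+1}:

  H_0: rank C_0 − rank ∂_1 = 12 − 10 = 2, and the invariant factors of ∂_1 are all 1, so H_0 ≅ Z^2.
  H_1: rank ker ∂_1 − rank ∂_2 = (14 − 10) − 0 = 4, and there is no ∂_2, so H_1 ≅ Z^4.

(K is a triangulation of the disjoint union of the circle S^1 and a wedge of 3 circles.)

Hence the Betti numbers are b_0 = 2, b_1 = 4.

b_0 = 2, b_1 = 4.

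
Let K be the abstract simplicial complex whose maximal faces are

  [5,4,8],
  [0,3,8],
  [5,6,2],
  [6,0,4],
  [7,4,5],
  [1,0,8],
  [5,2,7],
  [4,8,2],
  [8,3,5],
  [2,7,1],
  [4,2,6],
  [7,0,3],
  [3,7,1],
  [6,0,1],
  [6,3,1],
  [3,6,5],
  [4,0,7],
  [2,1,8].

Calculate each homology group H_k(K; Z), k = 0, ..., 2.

H_0 ≅ Z,  H_1 ≅ Z × Z/2,  H_2 = 0.

Order the vertices as 0 < 1 < 2 < 3 < 4 < 5 < 6 < 7 < 8. Listing each simplex with vertices in this order, K has dimension 2 with simplices:

  0-simplices (9): [0], [1], [2], [3], [4], [5], [6], [7], [8]
  1-simplices (27): (27 of them)
  2-simplices (18): [0,1,6], [0,1,8], [0,3,7], [0,3,8], [0,4,6], [0,4,7], [1,2,7], [1,2,8], [1,3,6], [1,3,7], [2,4,6], [2,4,8], [2,5,6], [2,5,7], [3,5,6], [3,5,8], [4,5,7], [4,5,8]

giving chain groups C_0 ≅ Z^9, C_1 ≅ Z^27, C_2 ≅ Z^18.

The boundary map ∂_1: C_1 → C_0 sends each edge [p,q] (with p < q) to q − p. For instance
  ∂[5,8] = [8] − [5].
The 9×27 boundary matrix has rank 8 and Smith normal form diag(1,1,1,1,1,1,1,1).

∂_2: C_2 → C_1 sends each 2-simplex [p,q,r] to [q,r] − [p,r] + [p,q]. For instance
  ∂[2,5,6] = [5,6] − [2,6] + [2,5],
  ∂[4,5,8] = [5,8] − [4,8] + [4,5].
This gives a 27×18 integer matrix of rank 18; reducing to Smith normal form yields diagonal entries (1,1,1,1,1,1,1,1,1,1,1,1,1,1,1,1,1,2).

Now H_k = ker ∂_k / im ∂_{k+1}, so:

  H_0: rank C_0 − rank ∂_1 = 9 − 8 = 1, and the invariant factors of ∂_1 are all 1, so H_0 ≅ Z.
  H_1: rank ker ∂_1 − rank ∂_2 = (27 − 8) − 18 = 1, and ∂_2 has invariant factor 2 > 1, so H_1 ≅ Z × Z/2.
  H_2: rank ker ∂_2 − rank ∂_3 = (18 − 18) − 0 = 0, and there is no ∂_3, so H_2 ≅ 0.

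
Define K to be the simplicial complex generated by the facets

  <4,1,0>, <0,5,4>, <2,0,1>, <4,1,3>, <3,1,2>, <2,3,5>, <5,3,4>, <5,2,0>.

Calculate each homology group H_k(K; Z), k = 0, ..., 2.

H_0 = Z,  H_1 = 0,  H_2 = Z.

K has 6 vertices, 12 edges, 8 triangles.
rank ∂_0 = 0, rank ∂_1 = 5 ⇒ b_0 = 6 − 0 − 5 = 1; all invariant factors of ∂_1 are 1 so no torsion. So H_0 ≅ Z.
rank ∂_1 = 5, rank ∂_2 = 7 ⇒ b_1 = 12 − 5 − 7 = 0; all invariant factors of ∂_2 are 1 so no torsion. So H_1 ≅ 0.
rank ∂_2 = 7, rank ∂_3 = 0 ⇒ b_2 = 8 − 7 − 0 = 1. So H_2 ≅ Z.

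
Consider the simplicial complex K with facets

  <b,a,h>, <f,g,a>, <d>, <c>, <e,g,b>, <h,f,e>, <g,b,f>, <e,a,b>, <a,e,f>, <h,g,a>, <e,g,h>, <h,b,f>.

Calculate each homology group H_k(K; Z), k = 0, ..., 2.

H_0 ≅ Z^3,  H_1 ≅ Z/2,  H_2 = 0.

Order the vertices as a < b < c < d < e < f < g < h. Listing each simplex with vertices in this order, K has dimension 2 with simplices:

  0-simplices (8): a, b, c, d, e, f, g, h
  1-simplices (15): ab, ae, af, ag, ah, be, bf, bg, bh, ef, eg, eh, fg, fh, gh
  2-simplices (10): abe, abh, aef, afg, agh, beg, bfg, bfh, efh, egh

so the chain groups are C_0 ≅ Z^8, C_1 ≅ Z^15, C_2 ≅ Z^10.

The boundary map ∂_1: C_1 → C_0 sends each edge [p,q] (with p < q) to q − p. For instance
  ∂bh = h − b.
This gives a 8×15 integer matrix of rank 5; reducing to Smith normal form yields diagonal entries (1,1,1,1,1).

The boundary map ∂_2: C_2 → C_1 maps a triangle to the signed sum of its edges. For instance
  ∂egh = gh − eh + eg,
  ∂beg = eg − bg + be.
This gives a 15×10 integer matrix of rank 10; reducing to Smith normal form yields diagonal entries (1,1,1,1,1,1,1,1,1,2).

Now H_k = ker ∂_k / im ∂_{k+1}, so:

  H_0: rank C_0 − rank ∂_1 = 8 − 5 = 3, and the invariant factors of ∂_1 are all 1, so H_0 ≅ Z^3.
  H_1: rank ker ∂_1 − rank ∂_2 = (15 − 5) − 10 = 0, and ∂_2 has invariant factor 2 > 1, so H_1 ≅ Z/2.
  H_2: rank ker ∂_2 − rank ∂_3 = (10 − 10) − 0 = 0, and there is no ∂_3, so H_2 ≅ 0.

As a check, the Euler characteristic is 8 − 15 + 10 = 3, which agrees with 3 − 0 + 0 = 3.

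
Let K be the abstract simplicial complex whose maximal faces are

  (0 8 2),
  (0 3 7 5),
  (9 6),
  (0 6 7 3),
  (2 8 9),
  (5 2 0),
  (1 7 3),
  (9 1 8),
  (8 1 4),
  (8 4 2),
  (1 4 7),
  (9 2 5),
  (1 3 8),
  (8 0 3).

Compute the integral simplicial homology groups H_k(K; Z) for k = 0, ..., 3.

H_0 ≅ Z,  H_1 ≅ Z,  H_2 = 0,  H_3 = 0.

Take the total order 0 < 1 < 2 < 3 < 4 < 5 < 6 < 7 < 8 < 9 on the vertex set. Then K (dimension 3) consists of the simplices:

  0-simplices (10): [0], [1], [2], [3], [4], [5], [6], [7], [8], [9]
  1-simplices (26): (26 of them)
  2-simplices (18): [0,2,5], [0,2,8], [0,3,5], [0,3,6], [0,3,7], [0,3,8], [0,5,7], [0,6,7], [1,3,7], [1,3,8], [1,4,7], [1,4,8], [1,8,9], [2,4,8], [2,5,9], [2,8,9], [3,5,7], [3,6,7]
  3-simplices (2): [0,3,5,7], [0,3,6,7]

Hence C_0 ≅ Z^10, C_1 ≅ Z^26, C_2 ≅ Z^18, C_3 ≅ Z^2.

∂_1: C_1 → C_0 maps an edge to its endpoints' difference, ∂[p,q] = q − p. For instance
  ∂[3,6] = [6] − [3].
The 10×26 boundary matrix has rank 9 and Smith normal form diag(1,1,1,1,1,1,1,1,1).

Boundary ∂_2: C_2 → C_1 acts by ∂[p,q,r] = [q,r] − [p,r] + [p,q]. For instance
  ∂[3,5,7] = [5,7] − [3,7] + [3,5],
  ∂[1,3,8] = [3,8] − [1,8] + [1,3].
The resulting 26×18 matrix has rank 16, and its Smith normal form has invariant factors (1,1,1,1,1,1,1,1,1,1,1,1,1,1,1,1).

Boundary ∂_3: C_3 → C_2 sends each 3-simplex σ to the alternating sum Σ_i (−1)^i (σ with its i-th vertex removed). For instance
  ∂[0,3,6,7] = [3,6,7] − [0,6,7] + [0,3,7] − [0,3,6],
  ∂[0,3,5,7] = [3,5,7] − [0,5,7] + [0,3,7] − [0,3,5].
The resulting 18×2 matrix has rank 2, and its Smith normal form has invariant factors (1,1).

From H_k ≅ ker(∂_k) / im(∂_{k+1}) we obtain:

  H_0: rank C_0 − rank ∂_1 = 10 − 9 = 1, and the invariant factors of ∂_1 are all 1, so H_0 ≅ Z.
  H_1: rank ker ∂_1 − rank ∂_2 = (26 − 9) − 16 = 1, and the invariant factors of ∂_2 are all 1, so H_1 ≅ Z.
  H_2: rank ker ∂_2 − rank ∂_3 = (18 − 16) − 2 = 0, and the invariant factors of ∂_3 are all 1, so H_2 ≅ 0.
  H_3: rank ker ∂_3 − rank ∂_4 = (2 − 2) − 0 = 0, and there is no ∂_4, so H_3 ≅ 0.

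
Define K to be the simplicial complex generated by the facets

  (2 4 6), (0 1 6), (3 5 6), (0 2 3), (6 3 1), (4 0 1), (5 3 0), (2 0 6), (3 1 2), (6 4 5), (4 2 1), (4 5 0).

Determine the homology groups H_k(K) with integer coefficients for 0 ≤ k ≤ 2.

Order the vertices as 0 < 1 < 2 < 3 < 4 < 5 < 6. Listing each simplex with vertices in this order, K has dimension 2 with simplices:

  0-simplices (7): [0], [1], [2], [3], [4], [5], [6]
  1-simplices (18): [0,1], [0,2], [0,3], [0,4], [0,5], [0,6], [1,2], [1,3], [1,4], [1,6], [2,3], [2,4], [2,6], [3,5], [3,6], [4,5], [4,6], [5,6]
  2-simplices (12): [0,1,4], [0,1,6], [0,2,3], [0,2,6], [0,3,5], [0,4,5], [1,2,3], [1,2,4], [1,3,6], [2,4,6], [3,5,6], [4,5,6]

so the chain groups are C_0 ≅ Z^7, C_1 ≅ Z^18, C_2 ≅ Z^12.

The boundary map ∂_1: C_1 → C_0 maps an edge to its endpoints' difference, ∂[p,q] = q − p. For instance
  ∂[2,3] = [3] − [2].
As a 7×18 matrix over Z this has rank 6, with invariant factors (1,1,1,1,1,1).

The boundary map ∂_2: C_2 → C_1 sends each 2-simplex [p,q,r] to [q,r] − [p,r] + [p,q]. For instance
  ∂[0,2,6] = [2,6] − [0,6] + [0,2],
  ∂[1,2,3] = [2,3] − [1,3] + [1,2].
The resulting 18×12 matrix has rank 12, and its Smith normal form has invariant factors (1,1,1,1,1,1,1,1,1,1,1,2).

From H_k ≅ ker(∂_k) / im(∂_{k+1}) we obtain:

  H_0: rank C_0 − rank ∂_1 = 7 − 6 = 1, and the invariant factors of ∂_1 are all 1, so H_0 ≅ Z.
  H_1: rank ker ∂_1 − rank ∂_2 = (18 − 6) − 12 = 0, and ∂_2 has invariant factor 2 > 1, so H_1 ≅ Z/2.
  H_2: rank ker ∂_2 − rank ∂_3 = (12 − 12) − 0 = 0, and there is no ∂_3, so H_2 ≅ 0.

As a check, the Euler characteristic is 7 − 18 + 12 = 1, which agrees with 1 − 0 + 0 = 1.

H_0 = Z,  H_1 = Z/2,  H_2 = 0.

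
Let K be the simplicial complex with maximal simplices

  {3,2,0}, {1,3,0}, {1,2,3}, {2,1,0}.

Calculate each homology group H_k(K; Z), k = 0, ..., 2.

We work with the vertex ordering 0 < 1 < 2 < 3. The simplices of K, each written with vertices in increasing order, are:

  0-simplices (4): [0], [1], [2], [3]
  1-simplices (6): [0,1], [0,2], [0,3], [1,2], [1,3], [2,3]
  2-simplices (4): [0,1,2], [0,1,3], [0,2,3], [1,2,3]

Hence C_0 ≅ Z^4, C_1 ≅ Z^6, C_2 ≅ Z^4.

The boundary map ∂_1: C_1 → C_0 is given by ∂[p,q] = [q] − [p]. For instance
  ∂[2,3] = [3] − [2].
The resulting 4×6 matrix has rank 3, and its Smith normal form has invariant factors (1,1,1).

The boundary map ∂_2: C_2 → C_1 sends each 2-simplex [p,q,r] to [q,r] − [p,r] + [p,q]. For instance
  ∂[0,1,3] = [1,3] − [0,3] + [0,1],
  ∂[0,2,3] = [2,3] − [0,3] + [0,2].
The resulting 6×4 matrix has rank 3, and its Smith normal form has invariant factors (1,1,1).

Reading off H_k = ker ∂_k / im ∂_{k+1}:

  H_0: rank C_0 − rank ∂_1 = 4 − 3 = 1, and the invariant factors of ∂_1 are all 1, so H_0 = Z.
  H_1: rank ker ∂_1 − rank ∂_2 = (6 − 3) − 3 = 0, and the invariant factors of ∂_2 are all 1, so H_1 = 0.
  H_2: rank ker ∂_2 − rank ∂_3 = (4 − 3) − 0 = 1, and there is no ∂_3, so H_2 = Z.

As a check, the Euler characteristic is 4 − 6 + 4 = 2, which agrees with 1 − 0 + 1 = 2.

H_0 ≅ Z,  H_1 = 0,  H_2 ≅ Z.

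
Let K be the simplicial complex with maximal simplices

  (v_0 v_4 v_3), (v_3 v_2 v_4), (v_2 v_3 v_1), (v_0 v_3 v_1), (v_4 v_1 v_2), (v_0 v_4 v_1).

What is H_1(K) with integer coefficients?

H_1 ≅ 0.

Take the total order v_0 < v_1 < v_2 < v_3 < v_4 on the vertex set. Then K (dimension 2) consists of the simplices:

  0-simplices (5): [v_0], [v_1], [v_2], [v_3], [v_4]
  1-simplices (9): [v_0,v_1], [v_0,v_3], [v_0,v_4], [v_1,v_2], [v_1,v_3], [v_1,v_4], [v_2,v_3], [v_2,v_4], [v_3,v_4]
  2-simplices (6): [v_0,v_1,v_3], [v_0,v_1,v_4], [v_0,v_3,v_4], [v_1,v_2,v_3], [v_1,v_2,v_4], [v_2,v_3,v_4]

Hence C_0 ≅ Z^5, C_1 ≅ Z^9, C_2 ≅ Z^6.

The boundary map ∂_1: C_1 → C_0 sends each edge [p,q] (with p < q) to q − p.
The resulting 5×9 matrix has rank 4, and its Smith normal form has invariant factors (1,1,1,1).

Boundary ∂_2: C_2 → C_1 maps a triangle to the signed sum of its edges. For instance
  ∂[v_0,v_1,v_4] = [v_1,v_4] − [v_0,v_4] + [v_0,v_1],
  ∂[v_2,v_3,v_4] = [v_3,v_4] − [v_2,v_4] + [v_2,v_3].
The 9×6 boundary matrix has rank 5 and Smith normal form diag(1,1,1,1,1).

Reading off H_k = ker ∂_k / im ∂_{k+1}:

  H_1: rank ker ∂_1 − rank ∂_2 = (9 − 4) − 5 = 0, and the invariant factors of ∂_2 are all 1, so H_1 ≅ 0.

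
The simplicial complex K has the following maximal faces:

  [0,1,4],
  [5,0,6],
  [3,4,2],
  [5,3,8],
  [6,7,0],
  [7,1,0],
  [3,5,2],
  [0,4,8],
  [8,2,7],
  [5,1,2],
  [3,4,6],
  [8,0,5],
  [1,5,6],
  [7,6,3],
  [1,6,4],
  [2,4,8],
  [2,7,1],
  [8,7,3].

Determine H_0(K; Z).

H_0 ≅ Z.

Order the vertices as 0 < 1 < 2 < 3 < 4 < 5 < 6 < 7 < 8. Listing each simplex with vertices in this order, K has dimension 2 with simplices:

  0-simplices (9): [0], [1], [2], [3], [4], [5], [6], [7], [8]
  1-simplices (27): (27 of them)
  2-simplices (18): [0,1,4], [0,1,7], [0,4,8], [0,5,6], [0,5,8], [0,6,7], [1,2,5], [1,2,7], [1,4,6], [1,5,6], [2,3,4], [2,3,5], [2,4,8], [2,7,8], [3,4,6], [3,5,8], [3,6,7], [3,7,8]

so the chain groups are C_0 ≅ Z^9, C_1 ≅ Z^27, C_2 ≅ Z^18.

∂_1: C_1 → C_0 sends each edge [p,q] (with p < q) to q − p. For instance
  ∂[3,6] = [6] − [3].
As a 9×27 matrix over Z this has rank 8, with invariant factors (1,1,1,1,1,1,1,1).

Boundary ∂_2: C_2 → C_1 sends each 2-simplex [p,q,r] to [q,r] − [p,r] + [p,q]. For instance
  ∂[0,1,4] = [1,4] − [0,4] + [0,1],
  ∂[2,3,5] = [3,5] − [2,5] + [2,3].
As a 27×18 matrix over Z this has rank 18, with invariant factors (1,1,1,1,1,1,1,1,1,1,1,1,1,1,1,1,1,2).

Reading off H_k = ker ∂_k / im ∂_{k+1}:

  H_0: rank C_0 − rank ∂_1 = 9 − 8 = 1, and the invariant factors of ∂_1 are all 1, so H_0 ≅ Z.

(K is a triangulation of the Klein bottle.)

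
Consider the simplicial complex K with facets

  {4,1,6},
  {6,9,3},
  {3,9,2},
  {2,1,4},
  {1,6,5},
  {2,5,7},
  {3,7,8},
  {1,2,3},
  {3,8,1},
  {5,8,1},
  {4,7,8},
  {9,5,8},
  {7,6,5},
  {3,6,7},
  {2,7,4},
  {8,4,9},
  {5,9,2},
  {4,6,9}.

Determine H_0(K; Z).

Fix the vertex order 1 < 2 < 3 < 4 < 5 < 6 < 7 < 8 < 9 and write every simplex with vertices in increasing order. Then dim K = 2 and the simplices of K are:

  0-simplices (9): [1], [2], [3], [4], [5], [6], [7], [8], [9]
  1-simplices (27): (27 of them)
  2-simplices (18): [1,2,3], [1,2,4], [1,3,8], [1,4,6], [1,5,6], [1,5,8], [2,3,9], [2,4,7], [2,5,7], [2,5,9], [3,6,7], [3,6,9], [3,7,8], [4,6,9], [4,7,8], [4,8,9], [5,6,7], [5,8,9]

so the chain groups are C_0 ≅ Z^9, C_1 ≅ Z^27, C_2 ≅ Z^18.

Boundary ∂_1: C_1 → C_0 sends each edge [p,q] (with p < q) to q − p.
The 9×27 boundary matrix has rank 8 and Smith normal form diag(1,1,1,1,1,1,1,1).

∂_2: C_2 → C_1 sends each 2-simplex [p,q,r] to [q,r] − [p,r] + [p,q]. For instance
  ∂[5,6,7] = [6,7] − [5,7] + [5,6],
  ∂[3,6,7] = [6,7] − [3,7] + [3,6].
This gives a 27×18 integer matrix of rank 17; reducing to Smith normal form yields diagonal entries (1,1,1,1,1,1,1,1,1,1,1,1,1,1,1,1,1).

Reading off H_k = ker ∂_k / im ∂_{k+1}:

  H_0: rank C_0 − rank ∂_1 = 9 − 8 = 1, and the invariant factors of ∂_1 are all 1, so H_0 = Z.

H_0 = Z.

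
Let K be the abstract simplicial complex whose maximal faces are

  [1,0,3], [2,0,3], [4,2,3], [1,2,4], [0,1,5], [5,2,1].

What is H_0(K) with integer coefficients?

H_0 = Z.

We work with the vertex ordering 0 < 1 < 2 < 3 < 4 < 5. The simplices of K, each written with vertices in increasing order, are:

  0-simplices (6): [0], [1], [2], [3], [4], [5]
  1-simplices (12): [0,1], [0,2], [0,3], [0,5], [1,2], [1,3], [1,4], [1,5], [2,3], [2,4], [2,5], [3,4]
  2-simplices (6): [0,1,3], [0,1,5], [0,2,3], [1,2,4], [1,2,5], [2,3,4]

so the chain groups are C_0 ≅ Z^6, C_1 ≅ Z^12, C_2 ≅ Z^6.

The boundary map ∂_1: C_1 → C_0 maps an edge to its endpoints' difference, ∂[p,q] = q − p.
The resulting 6×12 matrix has rank 5, and its Smith normal form has invariant factors (1,1,1,1,1).

∂_2: C_2 → C_1 sends each 2-simplex [p,q,r] to [q,r] − [p,r] + [p,q]. For instance
  ∂[0,1,5] = [1,5] − [0,5] + [0,1],
  ∂[0,2,3] = [2,3] − [0,3] + [0,2].
The resulting 12×6 matrix has rank 6, and its Smith normal form has invariant factors (1,1,1,1,1,1).

Now H_k = ker ∂_k / im ∂_{k+1}, so:

  H_0: rank C_0 − rank ∂_1 = 6 − 5 = 1, and the invariant factors of ∂_1 are all 1, so H_0 = Z.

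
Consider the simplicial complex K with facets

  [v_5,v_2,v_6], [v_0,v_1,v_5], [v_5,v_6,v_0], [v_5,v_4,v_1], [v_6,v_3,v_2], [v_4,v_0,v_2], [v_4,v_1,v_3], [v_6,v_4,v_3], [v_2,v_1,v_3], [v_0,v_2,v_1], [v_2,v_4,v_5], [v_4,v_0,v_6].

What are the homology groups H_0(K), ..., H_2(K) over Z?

H_0 ≅ Z,  H_1 ≅ Z_2,  H_2 = 0.

Order the vertices as v_0 < v_1 < v_2 < v_3 < v_4 < v_5 < v_6. Listing each simplex with vertices in this order, K has dimension 2 with simplices:

  0-simplices (7): [v_0], [v_1], [v_2], [v_3], [v_4], [v_5], [v_6]
  1-simplices (18): (18 of them)
  2-simplices (12): (12 of them)

so the chain groups are C_0 ≅ Z^7, C_1 ≅ Z^18, C_2 ≅ Z^12.

Boundary ∂_1: C_1 → C_0 maps an edge to its endpoints' difference, ∂[p,q] = q − p. For instance
  ∂[v_2,v_4] = [v_4] − [v_2].
This gives a 7×18 integer matrix of rank 6; reducing to Smith normal form yields diagonal entries (1,1,1,1,1,1).

Boundary ∂_2: C_2 → C_1 sends each 2-simplex [p,q,r] to [q,r] − [p,r] + [p,q]. For instance
  ∂[v_0,v_1,v_5] = [v_1,v_5] − [v_0,v_5] + [v_0,v_1],
  ∂[v_0,v_5,v_6] = [v_5,v_6] − [v_0,v_6] + [v_0,v_5].
This gives a 18×12 integer matrix of rank 12; reducing to Smith normal form yields diagonal entries (1,1,1,1,1,1,1,1,1,1,1,2).

Now H_k = ker ∂_k / im ∂_{k+1}, so:

  H_0: rank C_0 − rank ∂_1 = 7 − 6 = 1, and the invariant factors of ∂_1 are all 1, so H_0 ≅ Z.
  H_1: rank ker ∂_1 − rank ∂_2 = (18 − 6) − 12 = 0, and ∂_2 has invariant factor 2 > 1, so H_1 ≅ Z_2.
  H_2: rank ker ∂_2 − rank ∂_3 = (12 − 12) − 0 = 0, and there is no ∂_3, so H_2 ≅ 0.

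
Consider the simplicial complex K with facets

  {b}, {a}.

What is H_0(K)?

K has 2 vertices.
rank ∂_0 = 0, rank ∂_1 = 0 ⇒ b_0 = 2 − 0 − 0 = 2. So H_0 ≅ Z^2.

H_0 ≅ Z^2.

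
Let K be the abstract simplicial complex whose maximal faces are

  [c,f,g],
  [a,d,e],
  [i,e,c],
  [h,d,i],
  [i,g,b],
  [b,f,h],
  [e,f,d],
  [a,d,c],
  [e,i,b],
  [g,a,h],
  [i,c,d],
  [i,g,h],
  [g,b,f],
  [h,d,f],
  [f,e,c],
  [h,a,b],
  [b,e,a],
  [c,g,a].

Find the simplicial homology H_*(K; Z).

H_0 = Z,  H_1 = Z × Z/2,  H_2 = 0.

Take the total order a < b < c < d < e < f < g < h < i on the vertex set. Then K (dimension 2) consists of the simplices:

  0-simplices (9): a, b, c, d, e, f, g, h, i
  1-simplices (27): ab, ac, ad, ae, ag, ah, be, bf, bg, bh, bi, cd, ce, cf, cg, ci, de, df, dh, di, ef, ei, fg, fh, gh, gi, hi
  2-simplices (18): abe, abh, acd, acg, ade, agh, bei, bfg, bfh, bgi, cdi, cef, cei, cfg, def, dfh, dhi, ghi

giving chain groups C_0 ≅ Z^9, C_1 ≅ Z^27, C_2 ≅ Z^18.

The boundary map ∂_1: C_1 → C_0 is given by ∂[p,q] = [q] − [p]. For instance
  ∂cg = g − c.
As a 9×27 matrix over Z this has rank 8, with invariant factors (1,1,1,1,1,1,1,1).

∂_2: C_2 → C_1 sends each 2-simplex [p,q,r] to [q,r] − [p,r] + [p,q]. For instance
  ∂acg = cg − ag + ac,
  ∂dhi = hi − di + dh.
The 27×18 boundary matrix has rank 18 and Smith normal form diag(1,1,1,1,1,1,1,1,1,1,1,1,1,1,1,1,1,2).

Reading off H_k = ker ∂_k / im ∂_{k+1}:

  H_0: rank C_0 − rank ∂_1 = 9 − 8 = 1, and the invariant factors of ∂_1 are all 1, so H_0 = Z.
  H_1: rank ker ∂_1 − rank ∂_2 = (27 − 8) − 18 = 1, and ∂_2 has invariant factor 2 > 1, so H_1 = Z × Z/2.
  H_2: rank ker ∂_2 − rank ∂_3 = (18 − 18) − 0 = 0, and there is no ∂_3, so H_2 = 0.

As a check, the Euler characteristic is 9 − 27 + 18 = 0, which agrees with 1 − 1 + 0 = 0.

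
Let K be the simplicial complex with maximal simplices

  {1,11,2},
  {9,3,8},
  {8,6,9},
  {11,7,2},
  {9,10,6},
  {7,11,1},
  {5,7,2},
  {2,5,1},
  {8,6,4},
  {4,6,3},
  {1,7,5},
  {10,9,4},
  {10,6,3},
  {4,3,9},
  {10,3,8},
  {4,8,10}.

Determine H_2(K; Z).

Take the total order 1 < 2 < 3 < 4 < 5 < 6 < 7 < 8 < 9 < 10 < 11 on the vertex set. Then K (dimension 2) consists of the simplices:

  0-simplices (11): [1], [2], [3], [4], [5], [6], [7], [8], [9], [10], [11]
  1-simplices (24): (24 of them)
  2-simplices (16): [1,2,5], [1,2,11], [1,5,7], [1,7,11], [2,5,7], [2,7,11], [3,4,6], [3,4,9], [3,6,10], [3,8,9], [3,8,10], [4,6,8], [4,8,10], [4,9,10], [6,8,9], [6,9,10]

giving chain groups C_0 ≅ Z^11, C_1 ≅ Z^24, C_2 ≅ Z^16.

∂_1: C_1 → C_0 sends each edge [p,q] (with p < q) to q − p. For instance
  ∂[1,2] = [2] − [1].
This gives a 11×24 integer matrix of rank 9; reducing to Smith normal form yields diagonal entries (1,1,1,1,1,1,1,1,1).

Boundary ∂_2: C_2 → C_1 sends each 2-simplex [p,q,r] to [q,r] − [p,r] + [p,q]. For instance
  ∂[2,7,11] = [7,11] − [2,11] + [2,7],
  ∂[1,7,11] = [7,11] − [1,11] + [1,7].
As a 24×16 matrix over Z this has rank 15, with invariant factors (1,1,1,1,1,1,1,1,1,1,1,1,1,1,2).

Reading off H_k = ker ∂_k / im ∂_{k+1}:

  H_2: rank ker ∂_2 − rank ∂_3 = (16 − 15) − 0 = 1, and there is no ∂_3, so H_2 ≅ Z.

H_2 = Z.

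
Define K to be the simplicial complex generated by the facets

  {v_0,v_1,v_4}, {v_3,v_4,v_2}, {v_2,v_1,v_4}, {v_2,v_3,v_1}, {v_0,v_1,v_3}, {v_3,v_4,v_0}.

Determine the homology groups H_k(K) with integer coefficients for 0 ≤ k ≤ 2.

We work with the vertex ordering v_0 < v_1 < v_2 < v_3 < v_4. The simplices of K, each written with vertices in increasing order, are:

  0-simplices (5): [v_0], [v_1], [v_2], [v_3], [v_4]
  1-simplices (9): [v_0,v_1], [v_0,v_3], [v_0,v_4], [v_1,v_2], [v_1,v_3], [v_1,v_4], [v_2,v_3], [v_2,v_4], [v_3,v_4]
  2-simplices (6): [v_0,v_1,v_3], [v_0,v_1,v_4], [v_0,v_3,v_4], [v_1,v_2,v_3], [v_1,v_2,v_4], [v_2,v_3,v_4]

so the chain groups are C_0 ≅ Z^5, C_1 ≅ Z^9, C_2 ≅ Z^6.

∂_1: C_1 → C_0 is given by ∂[p,q] = [q] − [p].
The resulting 5×9 matrix has rank 4, and its Smith normal form has invariant factors (1,1,1,1).

The boundary map ∂_2: C_2 → C_1 sends each 2-simplex [p,q,r] to [q,r] − [p,r] + [p,q]. For instance
  ∂[v_0,v_3,v_4] = [v_3,v_4] − [v_0,v_4] + [v_0,v_3],
  ∂[v_1,v_2,v_4] = [v_2,v_4] − [v_1,v_4] + [v_1,v_2].
The 9×6 boundary matrix has rank 5 and Smith normal form diag(1,1,1,1,1).

From H_k ≅ ker(∂_k) / im(∂_{k+1}) we obtain:

  H_0: rank C_0 − rank ∂_1 = 5 − 4 = 1, and the invariant factors of ∂_1 are all 1, so H_0 ≅ Z.
  H_1: rank ker ∂_1 − rank ∂_2 = (9 − 4) − 5 = 0, and the invariant factors of ∂_2 are all 1, so H_1 ≅ 0.
  H_2: rank ker ∂_2 − rank ∂_3 = (6 − 5) − 0 = 1, and there is no ∂_3, so H_2 ≅ Z.

As a check, the Euler characteristic is 5 − 9 + 6 = 2, which agrees with 1 − 0 + 1 = 2.

H_0 = Z,  H_1 = 0,  H_2 = Z.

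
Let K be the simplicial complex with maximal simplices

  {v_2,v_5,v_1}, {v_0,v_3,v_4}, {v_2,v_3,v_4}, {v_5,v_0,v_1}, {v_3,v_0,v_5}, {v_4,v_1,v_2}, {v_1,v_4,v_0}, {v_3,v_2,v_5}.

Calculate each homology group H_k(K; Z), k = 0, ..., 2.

We work with the vertex ordering v_0 < v_1 < v_2 < v_3 < v_4 < v_5. The simplices of K, each written with vertices in increasing order, are:

  0-simplices (6): [v_0], [v_1], [v_2], [v_3], [v_4], [v_5]
  1-simplices (12): [v_0,v_1], [v_0,v_3], [v_0,v_4], [v_0,v_5], [v_1,v_2], [v_1,v_4], [v_1,v_5], [v_2,v_3], [v_2,v_4], [v_2,v_5], [v_3,v_4], [v_3,v_5]
  2-simplices (8): [v_0,v_1,v_4], [v_0,v_1,v_5], [v_0,v_3,v_4], [v_0,v_3,v_5], [v_1,v_2,v_4], [v_1,v_2,v_5], [v_2,v_3,v_4], [v_2,v_3,v_5]

giving chain groups C_0 ≅ Z^6, C_1 ≅ Z^12, C_2 ≅ Z^8.

The boundary map ∂_1: C_1 → C_0 sends each edge [p,q] (with p < q) to q − p. For instance
  ∂[v_2,v_5] = [v_5] − [v_2].
The 6×12 boundary matrix has rank 5 and Smith normal form diag(1,1,1,1,1).

∂_2: C_2 → C_1 sends each 2-simplex [p,q,r] to [q,r] − [p,r] + [p,q]. For instance
  ∂[v_0,v_1,v_5] = [v_1,v_5] − [v_0,v_5] + [v_0,v_1],
  ∂[v_0,v_3,v_5] = [v_3,v_5] − [v_0,v_5] + [v_0,v_3].
The 12×8 boundary matrix has rank 7 and Smith normal form diag(1,1,1,1,1,1,1).

From H_k ≅ ker(∂_k) / im(∂_{k+1}) we obtain:

  H_0: rank C_0 − rank ∂_1 = 6 − 5 = 1, and the invariant factors of ∂_1 are all 1, so H_0 ≅ Z.
  H_1: rank ker ∂_1 − rank ∂_2 = (12 − 5) − 7 = 0, and the invariant factors of ∂_2 are all 1, so H_1 ≅ 0.
  H_2: rank ker ∂_2 − rank ∂_3 = (8 − 7) − 0 = 1, and there is no ∂_3, so H_2 ≅ Z.

(K is a triangulation of the 2-sphere S^2.)

H_0 ≅ Z,  H_1 = 0,  H_2 ≅ Z.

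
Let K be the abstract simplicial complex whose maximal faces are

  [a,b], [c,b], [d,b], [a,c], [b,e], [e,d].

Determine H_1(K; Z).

We work with the vertex ordering a < b < c < d < e. The simplices of K, each written with vertices in increasing order, are:

  0-simplices (5): a, b, c, d, e
  1-simplices (6): ab, ac, bc, bd, be, de

Hence C_0 ≅ Z^5, C_1 ≅ Z^6.

Boundary ∂_1: C_1 → C_0 maps an edge to its endpoints' difference, ∂[p,q] = q − p.
This gives a 5×6 integer matrix of rank 4; reducing to Smith normal form yields diagonal entries (1,1,1,1).

Now H_k = ker ∂_k / im ∂_{k+1}, so:

  H_1: rank ker ∂_1 − rank ∂_2 = (6 − 4) − 0 = 2, and there is no ∂_2, so H_1 = Z^2.

H_1 = Z^2.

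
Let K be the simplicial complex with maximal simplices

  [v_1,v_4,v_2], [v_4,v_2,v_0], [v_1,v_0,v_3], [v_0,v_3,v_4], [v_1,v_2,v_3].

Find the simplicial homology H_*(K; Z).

Take the total order v_0 < v_1 < v_2 < v_3 < v_4 on the vertex set. Then K (dimension 2) consists of the simplices:

  0-simplices (5): [v_0], [v_1], [v_2], [v_3], [v_4]
  1-simplices (10): [v_0,v_1], [v_0,v_2], [v_0,v_3], [v_0,v_4], [v_1,v_2], [v_1,v_3], [v_1,v_4], [v_2,v_3], [v_2,v_4], [v_3,v_4]
  2-simplices (5): [v_0,v_1,v_3], [v_0,v_2,v_4], [v_0,v_3,v_4], [v_1,v_2,v_3], [v_1,v_2,v_4]

so the chain groups are C_0 ≅ Z^5, C_1 ≅ Z^10, C_2 ≅ Z^5.

Boundary ∂_1: C_1 → C_0 sends each edge [p,q] (with p < q) to q − p.
As a 5×10 matrix over Z this has rank 4, with invariant factors (1,1,1,1).

Boundary ∂_2: C_2 → C_1 maps a triangle to the signed sum of its edges. For instance
  ∂[v_1,v_2,v_3] = [v_2,v_3] − [v_1,v_3] + [v_1,v_2],
  ∂[v_0,v_1,v_3] = [v_1,v_3] − [v_0,v_3] + [v_0,v_1].
This gives a 10×5 integer matrix of rank 5; reducing to Smith normal form yields diagonal entries (1,1,1,1,1).

Reading off H_k = ker ∂_k / im ∂_{k+1}:

  H_0: rank C_0 − rank ∂_1 = 5 − 4 = 1, and the invariant factors of ∂_1 are all 1, so H_0 ≅ Z.
  H_1: rank ker ∂_1 − rank ∂_2 = (10 − 4) − 5 = 1, and the invariant factors of ∂_2 are all 1, so H_1 ≅ Z.
  H_2: rank ker ∂_2 − rank ∂_3 = (5 − 5) − 0 = 0, and there is no ∂_3, so H_2 ≅ 0.

As a check, the Euler characteristic is 5 − 10 + 5 = 0, which agrees with 1 − 1 + 0 = 0.

H_0 = Z,  H_1 = Z,  H_2 = 0.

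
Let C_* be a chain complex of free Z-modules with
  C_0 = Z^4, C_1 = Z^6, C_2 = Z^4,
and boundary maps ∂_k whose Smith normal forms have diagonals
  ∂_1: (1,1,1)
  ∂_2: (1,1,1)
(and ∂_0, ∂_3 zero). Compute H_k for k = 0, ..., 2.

H_0: b_0 = 4 − 0 − 3 = 1; torsion from ∂_1 factors > 1: none. So H_0 = Z.
H_1: b_1 = 6 − 3 − 3 = 0; torsion from ∂_2 factors > 1: none. So H_1 = 0.
H_2: b_2 = 4 − 3 − 0 = 1; torsion from ∂_3 factors > 1: none. So H_2 = Z.

H_0 = Z,  H_1 = 0,  H_2 = Z.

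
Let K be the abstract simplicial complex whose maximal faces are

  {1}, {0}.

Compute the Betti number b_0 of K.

b_0 = 2.

We work with the vertex ordering 0 < 1. The simplices of K, each written with vertices in increasing order, are:

  0-simplices (2): [0], [1]

giving chain groups C_0 ≅ Z^2.

Computing H_k = (kernel of ∂_k) / (image of ∂_{k+1}):

  H_0: rank C_0 − rank ∂_1 = 2 − 0 = 2, and there is no ∂_1, so H_0 ≅ Z^2.

Hence the Betti numbers are b_0 = 2.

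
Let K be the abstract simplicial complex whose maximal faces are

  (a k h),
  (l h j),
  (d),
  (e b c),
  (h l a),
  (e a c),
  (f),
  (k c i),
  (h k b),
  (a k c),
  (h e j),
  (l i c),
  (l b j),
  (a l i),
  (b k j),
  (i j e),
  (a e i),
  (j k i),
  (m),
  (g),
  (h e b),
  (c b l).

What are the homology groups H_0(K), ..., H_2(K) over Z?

H_0 ≅ Z^5,  H_1 ≅ Z ⊕ Z/2,  H_2 = 0.

We work with the vertex ordering a < b < c < d < e < f < g < h < i < j < k < l < m. The simplices of K, each written with vertices in increasing order, are:

  0-simplices (13): a, b, c, d, e, f, g, h, i, j, k, l, m
  1-simplices (27): ac, ae, ah, ai, ak, al, bc, be, bh, bj, bk, bl, ce, ci, ck, cl, eh, ei, ej, hj, hk, hl, ij, ik, il, jk, jl
  2-simplices (18): ace, ack, aei, ahk, ahl, ail, bce, bcl, beh, bhk, bjk, bjl, cik, cil, ehj, eij, hjl, ijk

giving chain groups C_0 ≅ Z^13, C_1 ≅ Z^27, C_2 ≅ Z^18.

∂_1: C_1 → C_0 sends each edge [p,q] (with p < q) to q − p. For instance
  ∂jk = k − j.
This gives a 13×27 integer matrix of rank 8; reducing to Smith normal form yields diagonal entries (1,1,1,1,1,1,1,1).

∂_2: C_2 → C_1 acts by ∂[p,q,r] = [q,r] − [p,r] + [p,q]. For instance
  ∂ehj = hj − ej + eh,
  ∂bjl = jl − bl + bj.
The resulting 27×18 matrix has rank 18, and its Smith normal form has invariant factors (1,1,1,1,1,1,1,1,1,1,1,1,1,1,1,1,1,2).

From H_k ≅ ker(∂_k) / im(∂_{k+1}) we obtain:

  H_0: rank C_0 − rank ∂_1 = 13 − 8 = 5, and the invariant factors of ∂_1 are all 1, so H_0 = Z^5.
  H_1: rank ker ∂_1 − rank ∂_2 = (27 − 8) − 18 = 1, and ∂_2 has invariant factor 2 > 1, so H_1 = Z ⊕ Z/2.
  H_2: rank ker ∂_2 − rank ∂_3 = (18 − 18) − 0 = 0, and there is no ∂_3, so H_2 = 0.

(K is a triangulation of the disjoint union of the Klein bottle and a set of 4 points.)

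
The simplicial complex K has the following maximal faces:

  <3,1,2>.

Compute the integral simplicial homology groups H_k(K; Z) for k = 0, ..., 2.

Take the total order 1 < 2 < 3 on the vertex set. Then K (dimension 2) consists of the simplices:

  0-simplices (3): [1], [2], [3]
  1-simplices (3): [1,2], [1,3], [2,3]
  2-simplices (1): [1,2,3]

Hence C_0 ≅ Z^3, C_1 ≅ Z^3, C_2 ≅ Z^1.

The boundary map ∂_1: C_1 → C_0 maps an edge to its endpoints' difference, ∂[p,q] = q − p.
This gives a 3×3 integer matrix of rank 2; reducing to Smith normal form yields diagonal entries (1,1).

Boundary ∂_2: C_2 → C_1 acts by ∂[p,q,r] = [q,r] − [p,r] + [p,q]. For instance
  ∂[1,2,3] = [2,3] − [1,3] + [1,2].
The 3×1 boundary matrix has rank 1 and Smith normal form diag(1).

Now H_k = ker ∂_k / im ∂_{k+1}, so:

  H_0: rank C_0 − rank ∂_1 = 3 − 2 = 1, and the invariant factors of ∂_1 are all 1, so H_0 ≅ Z.
  H_1: rank ker ∂_1 − rank ∂_2 = (3 − 2) − 1 = 0, and the invariant factors of ∂_2 are all 1, so H_1 ≅ 0.
  H_2: rank ker ∂_2 − rank ∂_3 = (1 − 1) − 0 = 0, and there is no ∂_3, so H_2 ≅ 0.

As a check, the Euler characteristic is 3 − 3 + 1 = 1, which agrees with 1 − 0 + 0 = 1.

H_0 = Z,  H_1 = 0,  H_2 = 0.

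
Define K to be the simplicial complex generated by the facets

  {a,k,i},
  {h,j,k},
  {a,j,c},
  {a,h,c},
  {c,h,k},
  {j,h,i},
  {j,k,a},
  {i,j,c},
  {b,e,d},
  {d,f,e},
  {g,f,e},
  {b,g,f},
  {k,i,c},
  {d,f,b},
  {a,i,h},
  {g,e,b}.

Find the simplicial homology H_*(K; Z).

H_0 ≅ Z^2,  H_1 ≅ Z/2,  H_2 ≅ Z.

Fix the vertex order a < b < c < d < e < f < g < h < i < j < k and write every simplex with vertices in increasing order. Then dim K = 2 and the simplices of K are:

  0-simplices (11): a, b, c, d, e, f, g, h, i, j, k
  1-simplices (24): ac, ah, ai, aj, ak, bd, be, bf, bg, ch, ci, cj, ck, de, df, ef, eg, fg, hi, hj, hk, ij, ik, jk
  2-simplices (16): ach, acj, ahi, aik, ajk, bde, bdf, beg, bfg, chk, cij, cik, def, efg, hij, hjk

Hence C_0 ≅ Z^11, C_1 ≅ Z^24, C_2 ≅ Z^16.

Boundary ∂_1: C_1 → C_0 maps an edge to its endpoints' difference, ∂[p,q] = q − p. For instance
  ∂ch = h − c.
The resulting 11×24 matrix has rank 9, and its Smith normal form has invariant factors (1,1,1,1,1,1,1,1,1).

∂_2: C_2 → C_1 acts by ∂[p,q,r] = [q,r] − [p,r] + [p,q]. For instance
  ∂chk = hk − ck + ch,
  ∂ahi = hi − ai + ah.
This gives a 24×16 integer matrix of rank 15; reducing to Smith normal form yields diagonal entries (1,1,1,1,1,1,1,1,1,1,1,1,1,1,2).

Reading off H_k = ker ∂_k / im ∂_{k+1}:

  H_0: rank C_0 − rank ∂_1 = 11 − 9 = 2, and the invariant factors of ∂_1 are all 1, so H_0 = Z^2.
  H_1: rank ker ∂_1 − rank ∂_2 = (24 − 9) − 15 = 0, and ∂_2 has invariant factor 2 > 1, so H_1 = Z/2.
  H_2: rank ker ∂_2 − rank ∂_3 = (16 − 15) − 0 = 1, and there is no ∂_3, so H_2 = Z.

As a check, the Euler characteristic is 11 − 24 + 16 = 3, which agrees with 2 − 0 + 1 = 3.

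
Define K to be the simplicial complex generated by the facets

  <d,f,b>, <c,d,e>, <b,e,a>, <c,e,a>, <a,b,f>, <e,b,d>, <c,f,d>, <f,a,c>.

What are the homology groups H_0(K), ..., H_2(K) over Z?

H_0 ≅ Z,  H_1 = 0,  H_2 ≅ Z.

K has 6 vertices, 12 edges, 8 triangles.
rank ∂_0 = 0, rank ∂_1 = 5 ⇒ b_0 = 6 − 0 − 5 = 1; all invariant factors of ∂_1 are 1 so no torsion. So H_0 ≅ Z.
rank ∂_1 = 5, rank ∂_2 = 7 ⇒ b_1 = 12 − 5 − 7 = 0; all invariant factors of ∂_2 are 1 so no torsion. So H_1 ≅ 0.
rank ∂_2 = 7, rank ∂_3 = 0 ⇒ b_2 = 8 − 7 − 0 = 1. So H_2 ≅ Z.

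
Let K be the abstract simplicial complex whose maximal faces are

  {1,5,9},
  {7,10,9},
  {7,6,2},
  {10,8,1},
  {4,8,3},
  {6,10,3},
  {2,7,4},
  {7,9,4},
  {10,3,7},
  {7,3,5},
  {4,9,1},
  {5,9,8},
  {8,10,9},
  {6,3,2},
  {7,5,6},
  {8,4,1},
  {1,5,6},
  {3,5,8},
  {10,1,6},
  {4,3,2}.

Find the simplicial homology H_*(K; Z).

H_0 ≅ Z,  H_1 ≅ Z ⊕ Z_2,  H_2 = 0.

K has 10 vertices, 30 edges, 20 triangles.
rank ∂_0 = 0, rank ∂_1 = 9 ⇒ b_0 = 10 − 0 − 9 = 1; all invariant factors of ∂_1 are 1 so no torsion. So H_0 ≅ Z.
rank ∂_1 = 9, rank ∂_2 = 20 ⇒ b_1 = 30 − 9 − 20 = 1; ∂_2 has invariant factor(s) [2] giving torsion. So H_1 ≅ Z ⊕ Z_2.
rank ∂_2 = 20, rank ∂_3 = 0 ⇒ b_2 = 20 − 20 − 0 = 0. So H_2 ≅ 0.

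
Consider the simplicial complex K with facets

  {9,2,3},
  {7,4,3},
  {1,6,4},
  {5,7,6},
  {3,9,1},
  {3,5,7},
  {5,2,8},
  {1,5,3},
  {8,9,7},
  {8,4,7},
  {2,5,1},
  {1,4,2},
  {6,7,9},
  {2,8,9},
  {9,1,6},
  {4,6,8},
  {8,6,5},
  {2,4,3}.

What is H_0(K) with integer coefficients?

Fix the vertex order 1 < 2 < 3 < 4 < 5 < 6 < 7 < 8 < 9 and write every simplex with vertices in increasing order. Then dim K = 2 and the simplices of K are:

  0-simplices (9): [1], [2], [3], [4], [5], [6], [7], [8], [9]
  1-simplices (27): (27 of them)
  2-simplices (18): [1,2,4], [1,2,5], [1,3,5], [1,3,9], [1,4,6], [1,6,9], [2,3,4], [2,3,9], [2,5,8], [2,8,9], [3,4,7], [3,5,7], [4,6,8], [4,7,8], [5,6,7], [5,6,8], [6,7,9], [7,8,9]

Hence C_0 ≅ Z^9, C_1 ≅ Z^27, C_2 ≅ Z^18.

The boundary map ∂_1: C_1 → C_0 sends each edge [p,q] (with p < q) to q − p. For instance
  ∂[2,5] = [5] − [2].
The resulting 9×27 matrix has rank 8, and its Smith normal form has invariant factors (1,1,1,1,1,1,1,1).

The boundary map ∂_2: C_2 → C_1 acts by ∂[p,q,r] = [q,r] − [p,r] + [p,q]. For instance
  ∂[2,3,4] = [3,4] − [2,4] + [2,3],
  ∂[7,8,9] = [8,9] − [7,9] + [7,8].
As a 27×18 matrix over Z this has rank 18, with invariant factors (1,1,1,1,1,1,1,1,1,1,1,1,1,1,1,1,1,2).

Now H_k = ker ∂_k / im ∂_{k+1}, so:

  H_0: rank C_0 − rank ∂_1 = 9 − 8 = 1, and the invariant factors of ∂_1 are all 1, so H_0 = Z.

(K is a triangulation of the Klein bottle.)

H_0 ≅ Z.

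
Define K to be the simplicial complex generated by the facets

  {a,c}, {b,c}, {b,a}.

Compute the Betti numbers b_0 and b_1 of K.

b_0 = 1, b_1 = 1.

Order the vertices as a < b < c. Listing each simplex with vertices in this order, K has dimension 1 with simplices:

  0-simplices (3): a, b, c
  1-simplices (3): ab, ac, bc

giving chain groups C_0 ≅ Z^3, C_1 ≅ Z^3.

∂_1: C_1 → C_0 sends each edge [p,q] (with p < q) to q − p. For instance
  ∂bc = c − b.
As a 3×3 matrix over Z this has rank 2, with invariant factors (1,1).

Computing H_k = (kernel of ∂_k) / (image of ∂_{k+1}):

  H_0: rank C_0 − rank ∂_1 = 3 − 2 = 1, and the invariant factors of ∂_1 are all 1, so H_0 = Z.
  H_1: rank ker ∂_1 − rank ∂_2 = (3 − 2) − 0 = 1, and there is no ∂_2, so H_1 = Z.

Hence the Betti numbers are b_0 = 1, b_1 = 1.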